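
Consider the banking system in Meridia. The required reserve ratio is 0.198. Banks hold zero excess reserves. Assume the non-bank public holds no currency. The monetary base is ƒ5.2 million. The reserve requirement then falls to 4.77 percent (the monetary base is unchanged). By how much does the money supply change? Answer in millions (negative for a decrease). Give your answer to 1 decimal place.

Initially m₁ = 1 / (0.198) ≈ 5.0505, so M₁ = 5.0505 × 5.2 = 26.2626 million.
After the change m₂ = 1 / (0.0477) ≈ 20.9644, so M₂ = 20.9644 × 5.2 ≈ 109.0149 million.
ΔM = M₂ − M₁ = 109.0149 − 26.2626 = 82.7523 million.

ƒ82.8 million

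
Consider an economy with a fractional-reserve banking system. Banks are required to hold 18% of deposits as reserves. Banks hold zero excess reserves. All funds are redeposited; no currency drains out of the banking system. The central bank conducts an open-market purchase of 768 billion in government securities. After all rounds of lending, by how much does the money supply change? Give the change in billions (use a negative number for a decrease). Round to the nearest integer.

4267 billion

The simple money multiplier is m = 1/rr = 1/0.18 ≈ 5.5556.
An open-market purchase increases the monetary base by 768 billion, so ΔM = m × ΔMB = 5.5556 × 768 = 4266.7008 billion.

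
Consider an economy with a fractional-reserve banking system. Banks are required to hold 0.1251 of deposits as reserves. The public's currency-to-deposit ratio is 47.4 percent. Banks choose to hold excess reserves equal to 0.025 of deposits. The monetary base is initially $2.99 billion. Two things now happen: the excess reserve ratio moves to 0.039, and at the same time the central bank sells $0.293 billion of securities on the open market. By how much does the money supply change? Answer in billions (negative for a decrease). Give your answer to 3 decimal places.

-0.832 billion

Before: m₁ = (1 + 0.474) / (0.1251 + 0.025 + 0.474) ≈ 2.36180, MB₁ = 2.99, so M₁ = 2.36180 × 2.99 ≈ 7.0618 billion.
After: m₂ = (1 + 0.474) / (0.1251 + 0.039 + 0.474) ≈ 2.30998, MB₂ = 2.99 − 0.293 = 2.697, so M₂ = 2.30998 × 2.697 ≈ 6.23 billion.
ΔM = M₂ − M₁ = 6.23 − 7.0618 = -0.8318 billion.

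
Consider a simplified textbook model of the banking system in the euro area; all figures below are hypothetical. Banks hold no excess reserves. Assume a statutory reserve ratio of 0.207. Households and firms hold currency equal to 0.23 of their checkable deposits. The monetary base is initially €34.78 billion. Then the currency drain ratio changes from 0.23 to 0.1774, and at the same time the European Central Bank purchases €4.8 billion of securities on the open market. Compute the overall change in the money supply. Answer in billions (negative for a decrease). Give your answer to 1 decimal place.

€23.3 billion

Before: m₁ = (1 + 0.23) / (0.207 + 0.23) ≈ 2.8146, MB₁ = 34.78, so M₁ = 2.8146 × 34.78 ≈ 97.8918 billion.
After: m₂ = (1 + 0.1774) / (0.207 + 0.1774) ≈ 3.0630, MB₂ = 34.78 + 4.8 = 39.58, so M₂ = 3.0630 × 39.58 ≈ 121.2335 billion.
ΔM = M₂ − M₁ = 121.2335 − 97.8918 = 23.3417 billion.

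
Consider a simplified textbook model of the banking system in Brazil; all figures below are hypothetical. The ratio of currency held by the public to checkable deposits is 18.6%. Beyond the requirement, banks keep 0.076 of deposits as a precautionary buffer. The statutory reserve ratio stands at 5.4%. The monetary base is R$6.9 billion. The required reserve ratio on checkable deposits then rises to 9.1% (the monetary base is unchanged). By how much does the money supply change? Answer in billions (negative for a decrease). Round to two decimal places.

-2.71 billion

Initially m₁ = (1 + 0.186) / (0.054 + 0.076 + 0.186) ≈ 3.7532, so M₁ = 3.7532 × 6.9 ≈ 25.8971 billion.
After the change m₂ = (1 + 0.186) / (0.091 + 0.076 + 0.186) ≈ 3.3598, so M₂ = 3.3598 × 6.9 ≈ 23.1826 billion.
ΔM = M₂ − M₁ = 23.1826 − 25.8971 = -2.7145 billion.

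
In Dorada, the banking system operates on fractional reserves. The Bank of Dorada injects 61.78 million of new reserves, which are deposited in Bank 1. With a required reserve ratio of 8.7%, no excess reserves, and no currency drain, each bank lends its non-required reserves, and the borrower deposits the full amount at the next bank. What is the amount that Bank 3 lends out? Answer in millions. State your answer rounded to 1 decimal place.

47.0 million

Each bank lends a fraction (1 − rr) = 0.9130 of the deposit it receives, so Bank 3 receives 61.78·0.9130^2 and lends 61.78·0.9130^3 ≈ 47.0176 million.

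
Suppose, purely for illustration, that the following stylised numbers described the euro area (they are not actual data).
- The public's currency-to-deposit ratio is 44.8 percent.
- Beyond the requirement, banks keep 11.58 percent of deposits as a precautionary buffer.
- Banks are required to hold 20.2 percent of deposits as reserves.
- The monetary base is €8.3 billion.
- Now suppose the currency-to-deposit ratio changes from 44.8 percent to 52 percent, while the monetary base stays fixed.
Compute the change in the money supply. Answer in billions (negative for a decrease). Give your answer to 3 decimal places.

Initially m₁ = (1 + 0.448) / (0.202 + 0.1158 + 0.448) ≈ 1.89083, so M₁ = 1.89083 × 8.3 ≈ 15.6939 billion.
After the change m₂ = (1 + 0.52) / (0.202 + 0.1158 + 0.52) ≈ 1.81428, so M₂ = 1.81428 × 8.3 ≈ 15.0585 billion.
ΔM = M₂ − M₁ = 15.0585 − 15.6939 = -0.6354 billion.

-0.635 billion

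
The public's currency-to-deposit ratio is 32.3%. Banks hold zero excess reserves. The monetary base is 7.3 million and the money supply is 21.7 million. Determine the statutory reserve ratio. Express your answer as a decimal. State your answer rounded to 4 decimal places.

0.1221

Using m = M/MB = 21.7/7.3 ≈ 2.972603. Since m = (1 + c)/(c + rr + e), the denominator satisfies c + rr + e = (1 + c)/m = (1 + 0.323) / 2.972603 ≈ 0.445064.
With c = 0.323 and e = 0, the statutory reserve ratio is 0.445064 − 0.323 − 0 = 0.122064.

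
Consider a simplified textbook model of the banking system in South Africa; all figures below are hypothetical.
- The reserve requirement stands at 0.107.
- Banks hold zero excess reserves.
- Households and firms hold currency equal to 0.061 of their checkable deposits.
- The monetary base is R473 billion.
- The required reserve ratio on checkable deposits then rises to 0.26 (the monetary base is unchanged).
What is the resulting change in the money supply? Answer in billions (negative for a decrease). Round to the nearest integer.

Initially m₁ = (1 + 0.061) / (0.107 + 0.061) ≈ 6.3155, so M₁ = 6.3155 × 473 = 2987.2315 billion.
After the change m₂ = (1 + 0.061) / (0.26 + 0.061) ≈ 3.3053, so M₂ = 3.3053 × 473 = 1563.4069 billion.
ΔM = M₂ − M₁ = 1563.4069 − 2987.2315 = -1423.8246 billion.

-1424 billion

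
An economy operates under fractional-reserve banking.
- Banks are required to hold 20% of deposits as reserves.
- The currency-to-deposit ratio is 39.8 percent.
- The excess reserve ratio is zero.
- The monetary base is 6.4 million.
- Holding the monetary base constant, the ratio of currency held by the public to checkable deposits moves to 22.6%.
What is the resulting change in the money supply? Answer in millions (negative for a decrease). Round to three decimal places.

Initially m₁ = (1 + 0.398) / (0.2 + 0.398) ≈ 2.33779, so M₁ = 2.33779 × 6.4 ≈ 14.9619 million.
After the change m₂ = (1 + 0.226) / (0.2 + 0.226) ≈ 2.87793, so M₂ = 2.87793 × 6.4 ≈ 18.4188 million.
ΔM = M₂ − M₁ = 18.4188 − 14.9619 = 3.4569 million.

3.457 million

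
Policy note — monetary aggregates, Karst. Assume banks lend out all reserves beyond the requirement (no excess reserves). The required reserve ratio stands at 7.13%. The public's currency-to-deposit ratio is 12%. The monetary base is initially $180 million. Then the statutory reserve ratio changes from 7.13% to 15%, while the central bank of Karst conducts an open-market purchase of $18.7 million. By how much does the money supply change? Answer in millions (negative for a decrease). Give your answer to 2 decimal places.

-229.61 million

Before: m₁ = (1 + 0.12) / (0.0713 + 0.12) ≈ 5.854679, MB₁ = 180, so M₁ = 5.854679 × 180 ≈ 1053.8422 million.
After: m₂ = (1 + 0.12) / (0.15 + 0.12) ≈ 4.148148, MB₂ = 180 + 18.7 = 198.7, so M₂ = 4.148148 × 198.7 ≈ 824.237 million.
ΔM = M₂ − M₁ = 824.237 − 1053.8422 = -229.6052 million.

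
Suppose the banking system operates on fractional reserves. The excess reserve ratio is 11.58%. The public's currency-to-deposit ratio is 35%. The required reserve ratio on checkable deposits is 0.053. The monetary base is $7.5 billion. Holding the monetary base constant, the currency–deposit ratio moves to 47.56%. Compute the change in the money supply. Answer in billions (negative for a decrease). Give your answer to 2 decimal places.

Initially m₁ = (1 + 0.35) / (0.053 + 0.1158 + 0.35) ≈ 2.6022, so M₁ = 2.6022 × 7.5 = 19.5165 billion.
After the change m₂ = (1 + 0.4756) / (0.053 + 0.1158 + 0.4756) ≈ 2.2899, so M₂ = 2.2899 × 7.5 ≈ 17.1742 billion.
ΔM = M₂ − M₁ = 17.1742 − 19.5165 = -2.3423 billion.

-2.34 billion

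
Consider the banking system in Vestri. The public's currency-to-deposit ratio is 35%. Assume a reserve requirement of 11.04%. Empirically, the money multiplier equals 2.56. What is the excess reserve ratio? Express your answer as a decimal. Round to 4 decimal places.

0.0669

Using m = 2.56. Since m = (1 + c)/(c + rr + e), the denominator satisfies c + rr + e = (1 + c)/m = (1 + 0.35) / 2.56 ≈ 0.527344.
With c = 0.35 and rr = 0.1104, the excess reserve ratio is 0.527344 − 0.35 − 0.1104 = 0.066944.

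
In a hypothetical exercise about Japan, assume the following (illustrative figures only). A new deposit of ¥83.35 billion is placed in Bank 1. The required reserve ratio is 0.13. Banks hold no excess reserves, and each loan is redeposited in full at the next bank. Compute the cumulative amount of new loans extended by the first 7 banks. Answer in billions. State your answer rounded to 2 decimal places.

Bank i lends (1 − rr)^i of the original deposit: Bank 1 lends 83.35·0.8700 = 72.5145, Bank 2 lends 83.35·0.8700² ≈ 63.0876, and so on.
Summing a geometric series: total = 83.35·[0.8700·(1 − 0.8700^7) / (1 − 0.8700)] ≈ 347.3697 billion.

¥347.37 billion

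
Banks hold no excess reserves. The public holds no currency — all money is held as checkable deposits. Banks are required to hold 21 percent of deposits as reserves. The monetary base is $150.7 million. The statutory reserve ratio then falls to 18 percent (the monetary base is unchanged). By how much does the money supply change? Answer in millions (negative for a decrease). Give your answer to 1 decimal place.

Initially m₁ = 1 / (0.21) ≈ 4.76190, so M₁ = 4.76190 × 150.7 ≈ 717.6183 million.
After the change m₂ = 1 / (0.18) ≈ 5.55556, so M₂ = 5.55556 × 150.7 ≈ 837.2229 million.
ΔM = M₂ − M₁ = 837.2229 − 717.6183 = 119.6046 million.

$119.6 million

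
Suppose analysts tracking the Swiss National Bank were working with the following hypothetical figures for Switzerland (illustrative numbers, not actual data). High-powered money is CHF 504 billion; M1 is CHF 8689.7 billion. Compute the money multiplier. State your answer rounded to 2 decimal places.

The money multiplier is m = M / MB = 8689.7 / 504 ≈ 17.24147.

17.24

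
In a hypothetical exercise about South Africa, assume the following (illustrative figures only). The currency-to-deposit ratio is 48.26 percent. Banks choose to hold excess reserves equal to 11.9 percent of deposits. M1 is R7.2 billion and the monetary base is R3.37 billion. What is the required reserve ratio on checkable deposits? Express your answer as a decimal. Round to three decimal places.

Using m = M/MB = 7.2/3.37 ≈ 2.136499. Since m = (1 + c)/(c + rr + e), the denominator satisfies c + rr + e = (1 + c)/m = (1 + 0.4826) / 2.136499 ≈ 0.693939.
With c = 0.4826 and e = 0.119, the required reserve ratio on checkable deposits is 0.693939 − 0.4826 − 0.119 = 0.092339.

0.092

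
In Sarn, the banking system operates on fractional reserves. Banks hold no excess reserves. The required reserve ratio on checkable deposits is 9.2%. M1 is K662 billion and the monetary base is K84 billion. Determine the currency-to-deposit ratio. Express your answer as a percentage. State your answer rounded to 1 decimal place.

Using m = M/MB = 662/84 ≈ 7.880952. From m = (1 + c)/(c + rr + e), rearranging gives 1 + c = m·(c + rr + e), so c·(1 − m) = m·(rr + e) − 1.
Hence c = [m·(rr + e) − 1]/(1 − m) = [7.880952 × (0.092 + 0) − 1] / (1 − 7.880952) ≈ 0.039958.

4.0%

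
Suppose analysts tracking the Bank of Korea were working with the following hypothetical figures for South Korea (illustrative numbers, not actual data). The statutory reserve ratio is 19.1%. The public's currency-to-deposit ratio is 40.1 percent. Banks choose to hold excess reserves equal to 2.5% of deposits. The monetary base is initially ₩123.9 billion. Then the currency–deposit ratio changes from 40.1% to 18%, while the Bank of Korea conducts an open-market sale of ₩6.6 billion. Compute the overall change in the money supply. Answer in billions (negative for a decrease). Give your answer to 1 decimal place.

₩68.2 billion

Before: m₁ = (1 + 0.401) / (0.191 + 0.025 + 0.401) ≈ 2.27066, MB₁ = 123.9, so M₁ = 2.27066 × 123.9 ≈ 281.3348 billion.
After: m₂ = (1 + 0.18) / (0.191 + 0.025 + 0.18) ≈ 2.97980, MB₂ = 123.9 − 6.6 = 117.3, so M₂ = 2.97980 × 117.3 ≈ 349.5305 billion.
ΔM = M₂ − M₁ = 349.5305 − 281.3348 = 68.1957 billion.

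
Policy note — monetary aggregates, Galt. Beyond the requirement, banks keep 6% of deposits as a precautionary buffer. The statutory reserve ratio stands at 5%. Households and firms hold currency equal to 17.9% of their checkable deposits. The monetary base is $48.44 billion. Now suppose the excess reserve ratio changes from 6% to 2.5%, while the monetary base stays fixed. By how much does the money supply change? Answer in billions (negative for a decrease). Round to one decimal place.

Initially m₁ = (1 + 0.179) / (0.05 + 0.06 + 0.179) ≈ 4.0796, so M₁ = 4.0796 × 48.44 ≈ 197.6158 billion.
After the change m₂ = (1 + 0.179) / (0.05 + 0.025 + 0.179) ≈ 4.6417, so M₂ = 4.6417 × 48.44 ≈ 224.8439 billion.
ΔM = M₂ − M₁ = 224.8439 − 197.6158 = 27.2281 billion.

$27.2 billion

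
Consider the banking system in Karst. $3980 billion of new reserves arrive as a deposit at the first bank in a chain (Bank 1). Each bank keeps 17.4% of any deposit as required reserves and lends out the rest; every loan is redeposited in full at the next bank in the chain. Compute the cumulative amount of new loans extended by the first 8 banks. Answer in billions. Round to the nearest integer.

Bank i lends (1 − rr)^i of the original deposit: Bank 1 lends 3980·0.8260 = 3287.4800, Bank 2 lends 3980·0.8260² ≈ 2715.4585, and so on.
Summing a geometric series: total = 3980·[0.8260·(1 − 0.8260^8) / (1 − 0.8260)] ≈ 14799.5028 billion.

$14800 billion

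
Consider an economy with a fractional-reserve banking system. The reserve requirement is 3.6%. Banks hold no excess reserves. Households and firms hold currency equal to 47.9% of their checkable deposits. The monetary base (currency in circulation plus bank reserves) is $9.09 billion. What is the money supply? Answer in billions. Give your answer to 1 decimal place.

The money multiplier is m = (1 + c) / (rr + c) = (1 + 0.479) / (0.036 + 0.479) ≈ 2.8718.
So M = m × MB = 2.8718 × 9.09 ≈ 26.1047 billion.

$26.1 billion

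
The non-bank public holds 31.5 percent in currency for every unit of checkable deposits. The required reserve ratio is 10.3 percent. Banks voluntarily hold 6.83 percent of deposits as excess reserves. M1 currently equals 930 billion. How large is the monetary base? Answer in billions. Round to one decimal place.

343.9 billion

The money multiplier is m = (1 + c) / (rr + e + c) = (1 + 0.315) / (0.103 + 0.0683 + 0.315) ≈ 2.70409.
MB = M / m = 930 / 2.70409 ≈ 343.9235 billion.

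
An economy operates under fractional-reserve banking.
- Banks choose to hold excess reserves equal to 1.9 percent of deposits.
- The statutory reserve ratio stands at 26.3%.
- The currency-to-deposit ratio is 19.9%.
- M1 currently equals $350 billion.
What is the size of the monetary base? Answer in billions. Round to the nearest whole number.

The money multiplier is m = (1 + c) / (rr + e + c) = (1 + 0.199) / (0.263 + 0.019 + 0.199) ≈ 2.4927.
MB = M / m = 350 / 2.4927 ≈ 140.41 billion.

$140 billion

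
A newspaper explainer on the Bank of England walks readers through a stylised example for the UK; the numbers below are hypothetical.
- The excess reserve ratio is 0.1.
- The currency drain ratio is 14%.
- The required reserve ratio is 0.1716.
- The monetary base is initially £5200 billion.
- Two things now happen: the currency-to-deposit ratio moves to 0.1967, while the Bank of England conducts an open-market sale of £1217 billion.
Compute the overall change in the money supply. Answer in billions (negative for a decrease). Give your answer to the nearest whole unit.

-4224 billion

Before: m₁ = (1 + 0.14) / (0.1716 + 0.1 + 0.14) ≈ 2.76968, MB₁ = 5200, so M₁ = 2.76968 × 5200 = 14402.336 billion.
After: m₂ = (1 + 0.1967) / (0.1716 + 0.1 + 0.1967) ≈ 2.55541, MB₂ = 5200 − 1217 = 3983, so M₂ = 2.55541 × 3983 ≈ 10178.198 billion.
ΔM = M₂ − M₁ = 10178.198 − 14402.336 = -4224.138 billion.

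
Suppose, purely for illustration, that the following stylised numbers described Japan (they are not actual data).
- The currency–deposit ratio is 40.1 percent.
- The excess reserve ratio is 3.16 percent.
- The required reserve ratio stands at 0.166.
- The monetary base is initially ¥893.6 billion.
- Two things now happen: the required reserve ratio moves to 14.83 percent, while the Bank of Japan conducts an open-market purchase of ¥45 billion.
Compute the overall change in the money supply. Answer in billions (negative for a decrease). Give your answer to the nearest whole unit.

Before: m₁ = (1 + 0.401) / (0.166 + 0.0316 + 0.401) ≈ 2.3405, MB₁ = 893.6, so M₁ = 2.3405 × 893.6 = 2091.4708 billion.
After: m₂ = (1 + 0.401) / (0.1483 + 0.0316 + 0.401) ≈ 2.4118, MB₂ = 893.6 + 45 = 938.6, so M₂ = 2.4118 × 938.6 ≈ 2263.7155 billion.
ΔM = M₂ − M₁ = 2263.7155 − 2091.4708 = 172.2447 billion.

¥172 billion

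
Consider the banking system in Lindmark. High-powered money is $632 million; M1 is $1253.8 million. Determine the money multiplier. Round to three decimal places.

1.984

The money multiplier is m = M / MB = 1253.8 / 632 ≈ 1.98386.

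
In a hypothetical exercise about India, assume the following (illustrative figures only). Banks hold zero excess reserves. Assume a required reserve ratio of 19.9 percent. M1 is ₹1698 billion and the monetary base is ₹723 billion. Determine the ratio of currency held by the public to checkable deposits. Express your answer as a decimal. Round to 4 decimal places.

0.3950

Using m = M/MB = 1698/723 ≈ 2.348548. From m = (1 + c)/(c + rr + e), rearranging gives 1 + c = m·(c + rr + e), so c·(1 − m) = m·(rr + e) − 1.
Hence c = [m·(rr + e) − 1]/(1 − m) = [2.348548 × (0.199 + 0) − 1] / (1 − 2.348548) ≈ 0.394972.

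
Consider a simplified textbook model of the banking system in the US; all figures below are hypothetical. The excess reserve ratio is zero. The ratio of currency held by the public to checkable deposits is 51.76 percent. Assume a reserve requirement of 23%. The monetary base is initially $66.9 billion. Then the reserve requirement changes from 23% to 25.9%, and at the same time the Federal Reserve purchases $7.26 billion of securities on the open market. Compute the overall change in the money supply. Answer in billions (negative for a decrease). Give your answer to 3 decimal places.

Before: m₁ = (1 + 0.5176) / (0.23 + 0.5176) ≈ 2.029963, MB₁ = 66.9, so M₁ = 2.029963 × 66.9 ≈ 135.8045 billion.
After: m₂ = (1 + 0.5176) / (0.259 + 0.5176) ≈ 1.954159, MB₂ = 66.9 + 7.26 = 74.16, so M₂ = 1.954159 × 74.16 ≈ 144.9204 billion.
ΔM = M₂ − M₁ = 144.9204 − 135.8045 = 9.1159 billion.

$9.116 billion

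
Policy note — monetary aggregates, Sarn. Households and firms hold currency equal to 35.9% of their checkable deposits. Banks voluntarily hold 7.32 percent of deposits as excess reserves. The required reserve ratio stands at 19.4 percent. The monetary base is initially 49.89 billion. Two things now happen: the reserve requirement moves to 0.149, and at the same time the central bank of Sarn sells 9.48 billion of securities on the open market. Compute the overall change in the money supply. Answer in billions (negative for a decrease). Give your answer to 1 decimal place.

Before: m₁ = (1 + 0.359) / (0.194 + 0.0732 + 0.359) ≈ 2.1702, MB₁ = 49.89, so M₁ = 2.1702 × 49.89 ≈ 108.2713 billion.
After: m₂ = (1 + 0.359) / (0.149 + 0.0732 + 0.359) ≈ 2.3383, MB₂ = 49.89 − 9.48 = 40.41, so M₂ = 2.3383 × 40.41 ≈ 94.4907 billion.
ΔM = M₂ − M₁ = 94.4907 − 108.2713 = -13.7806 billion.

-13.8 billion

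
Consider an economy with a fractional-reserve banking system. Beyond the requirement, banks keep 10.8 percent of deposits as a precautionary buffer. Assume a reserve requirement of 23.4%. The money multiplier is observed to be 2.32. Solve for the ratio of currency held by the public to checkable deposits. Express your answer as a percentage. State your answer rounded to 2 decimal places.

Using m = 2.32. From m = (1 + c)/(c + rr + e), rearranging gives 1 + c = m·(c + rr + e), so c·(1 − m) = m·(rr + e) − 1.
Hence c = [m·(rr + e) − 1]/(1 − m) = [2.32 × (0.234 + 0.108) − 1] / (1 − 2.32) ≈ 0.156485.

15.65%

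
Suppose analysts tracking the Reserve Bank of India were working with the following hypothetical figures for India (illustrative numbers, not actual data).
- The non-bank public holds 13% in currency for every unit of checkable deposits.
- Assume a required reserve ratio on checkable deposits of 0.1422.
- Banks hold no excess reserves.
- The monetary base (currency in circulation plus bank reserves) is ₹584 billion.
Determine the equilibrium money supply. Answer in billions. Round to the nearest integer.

₹2424 billion

The money multiplier is m = (1 + c) / (rr + c) = (1 + 0.13) / (0.1422 + 0.13) ≈ 4.1514.
So M = m × MB = 4.1514 × 584 = 2424.4176 billion.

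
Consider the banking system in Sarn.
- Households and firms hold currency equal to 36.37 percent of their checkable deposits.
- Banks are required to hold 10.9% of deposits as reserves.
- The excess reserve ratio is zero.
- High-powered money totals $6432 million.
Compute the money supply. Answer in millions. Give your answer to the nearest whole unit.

$18556 million

The money multiplier is m = (1 + c) / (rr + c) = (1 + 0.3637) / (0.109 + 0.3637) ≈ 2.88492.
So M = m × MB = 2.88492 × 6432 ≈ 18555.8054 million.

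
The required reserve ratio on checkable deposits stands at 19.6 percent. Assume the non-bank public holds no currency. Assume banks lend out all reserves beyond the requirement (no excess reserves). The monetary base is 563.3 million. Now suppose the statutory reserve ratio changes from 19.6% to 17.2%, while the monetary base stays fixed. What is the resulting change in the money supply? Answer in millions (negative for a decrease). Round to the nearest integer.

Initially m₁ = 1 / (0.196) ≈ 5.1020, so M₁ = 5.1020 × 563.3 = 2873.9566 million.
After the change m₂ = 1 / (0.172) ≈ 5.8140, so M₂ = 5.8140 × 563.3 = 3275.0262 million.
ΔM = M₂ − M₁ = 3275.0262 − 2873.9566 = 401.0696 million.

401 million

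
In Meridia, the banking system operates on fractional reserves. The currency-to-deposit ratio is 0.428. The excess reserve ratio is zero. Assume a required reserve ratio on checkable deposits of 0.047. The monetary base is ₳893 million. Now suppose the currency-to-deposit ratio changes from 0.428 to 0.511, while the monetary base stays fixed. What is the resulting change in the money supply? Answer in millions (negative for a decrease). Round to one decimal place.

-266.5 million

Initially m₁ = (1 + 0.428) / (0.047 + 0.428) ≈ 3.00632, so M₁ = 3.00632 × 893 ≈ 2684.6438 million.
After the change m₂ = (1 + 0.511) / (0.047 + 0.511) ≈ 2.70789, so M₂ = 2.70789 × 893 ≈ 2418.1458 million.
ΔM = M₂ − M₁ = 2418.1458 − 2684.6438 = -266.498 million.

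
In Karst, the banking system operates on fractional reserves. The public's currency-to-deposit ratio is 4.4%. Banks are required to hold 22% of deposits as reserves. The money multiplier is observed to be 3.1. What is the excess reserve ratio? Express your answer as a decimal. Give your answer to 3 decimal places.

Using m = 3.1. Since m = (1 + c)/(c + rr + e), the denominator satisfies c + rr + e = (1 + c)/m = (1 + 0.044) / 3.1 ≈ 0.336774.
With c = 0.044 and rr = 0.22, the excess reserve ratio is 0.336774 − 0.044 − 0.22 = 0.072774.

0.073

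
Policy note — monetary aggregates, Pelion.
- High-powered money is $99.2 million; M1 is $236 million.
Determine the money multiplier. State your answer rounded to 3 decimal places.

The money multiplier is m = M / MB = 236 / 99.2 ≈ 2.37903.

2.379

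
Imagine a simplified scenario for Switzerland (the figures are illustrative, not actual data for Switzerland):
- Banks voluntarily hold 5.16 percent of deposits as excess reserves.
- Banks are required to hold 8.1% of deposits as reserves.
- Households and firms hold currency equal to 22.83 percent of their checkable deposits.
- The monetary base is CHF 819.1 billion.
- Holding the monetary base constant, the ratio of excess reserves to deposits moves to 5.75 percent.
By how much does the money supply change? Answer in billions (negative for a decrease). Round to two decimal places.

Initially m₁ = (1 + 0.2283) / (0.081 + 0.0516 + 0.2283) ≈ 3.403436, so M₁ = 3.403436 × 819.1 ≈ 2787.7544 billion.
After the change m₂ = (1 + 0.2283) / (0.081 + 0.0575 + 0.2283) ≈ 3.348691, so M₂ = 3.348691 × 819.1 ≈ 2742.9128 billion.
ΔM = M₂ − M₁ = 2742.9128 − 2787.7544 = -44.8416 billion.

-44.84 billion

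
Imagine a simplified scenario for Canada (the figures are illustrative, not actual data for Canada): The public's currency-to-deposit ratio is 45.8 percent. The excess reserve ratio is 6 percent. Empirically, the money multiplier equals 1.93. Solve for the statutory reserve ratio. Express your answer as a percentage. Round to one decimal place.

23.7%

Using m = 1.93. Since m = (1 + c)/(c + rr + e), the denominator satisfies c + rr + e = (1 + c)/m = (1 + 0.458) / 1.93 ≈ 0.755440.
With c = 0.458 and e = 0.06, the statutory reserve ratio is 0.755440 − 0.458 − 0.06 = 0.23744.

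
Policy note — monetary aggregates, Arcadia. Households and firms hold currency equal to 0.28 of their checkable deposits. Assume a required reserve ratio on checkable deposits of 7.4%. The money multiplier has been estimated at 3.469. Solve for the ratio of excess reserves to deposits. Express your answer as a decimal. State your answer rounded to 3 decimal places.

Using m = 3.469. Since m = (1 + c)/(c + rr + e), the denominator satisfies c + rr + e = (1 + c)/m = (1 + 0.28) / 3.469 ≈ 0.368982.
With c = 0.28 and rr = 0.074, the ratio of excess reserves to deposits is 0.368982 − 0.28 − 0.074 = 0.014982.

0.015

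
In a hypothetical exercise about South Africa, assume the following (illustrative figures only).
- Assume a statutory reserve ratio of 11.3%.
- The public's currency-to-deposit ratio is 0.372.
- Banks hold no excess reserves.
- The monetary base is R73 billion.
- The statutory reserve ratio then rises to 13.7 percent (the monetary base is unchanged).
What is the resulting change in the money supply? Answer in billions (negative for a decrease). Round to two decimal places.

-9.74 billion

Initially m₁ = (1 + 0.372) / (0.113 + 0.372) ≈ 2.82887, so M₁ = 2.82887 × 73 ≈ 206.5075 billion.
After the change m₂ = (1 + 0.372) / (0.137 + 0.372) ≈ 2.69548, so M₂ = 2.69548 × 73 ≈ 196.77 billion.
ΔM = M₂ − M₁ = 196.77 − 206.5075 = -9.7375 billion.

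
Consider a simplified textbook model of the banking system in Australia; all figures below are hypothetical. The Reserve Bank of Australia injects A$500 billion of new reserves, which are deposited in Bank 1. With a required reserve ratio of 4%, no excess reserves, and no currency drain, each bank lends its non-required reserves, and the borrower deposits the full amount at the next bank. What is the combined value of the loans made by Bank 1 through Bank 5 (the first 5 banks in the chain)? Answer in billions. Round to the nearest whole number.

Bank i lends (1 − rr)^i of the original deposit: Bank 1 lends 500·0.9600 = 480.0000, Bank 2 lends 500·0.9600² = 460.8000, and so on.
Summing a geometric series: total = 500·[0.9600·(1 − 0.9600^5) / (1 − 0.9600)] ≈ 2215.5276 billion.

A$2216 billion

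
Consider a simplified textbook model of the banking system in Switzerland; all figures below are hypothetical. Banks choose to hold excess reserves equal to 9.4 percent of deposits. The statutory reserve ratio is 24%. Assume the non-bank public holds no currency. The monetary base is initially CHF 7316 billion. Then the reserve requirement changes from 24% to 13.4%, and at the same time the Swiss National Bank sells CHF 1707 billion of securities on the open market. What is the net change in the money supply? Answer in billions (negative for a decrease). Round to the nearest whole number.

Before: m₁ = 1 / (0.24 + 0.094) ≈ 2.99401, MB₁ = 7316, so M₁ = 2.99401 × 7316 ≈ 21904.1772 billion.
After: m₂ = 1 / (0.134 + 0.094) ≈ 4.38596, MB₂ = 7316 − 1707 = 5609, so M₂ = 4.38596 × 5609 ≈ 24600.8496 billion.
ΔM = M₂ − M₁ = 24600.8496 − 21904.1772 = 2696.6724 billion.

CHF 2697 billion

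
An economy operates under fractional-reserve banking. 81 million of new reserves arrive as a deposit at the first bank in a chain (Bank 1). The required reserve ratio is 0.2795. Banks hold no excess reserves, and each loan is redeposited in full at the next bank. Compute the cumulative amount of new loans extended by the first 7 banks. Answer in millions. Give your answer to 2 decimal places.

187.76 million

Bank i lends (1 − rr)^i of the original deposit: Bank 1 lends 81·0.7205 = 58.3605, Bank 2 lends 81·0.7205² ≈ 42.0487, and so on.
Summing a geometric series: total = 81·[0.7205·(1 − 0.7205^7) / (1 − 0.7205)] ≈ 187.7570 million.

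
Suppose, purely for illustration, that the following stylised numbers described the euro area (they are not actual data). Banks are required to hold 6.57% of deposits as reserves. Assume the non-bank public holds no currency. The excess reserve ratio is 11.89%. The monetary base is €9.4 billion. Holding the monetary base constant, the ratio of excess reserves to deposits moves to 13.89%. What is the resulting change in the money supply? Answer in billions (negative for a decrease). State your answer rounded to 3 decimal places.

Initially m₁ = 1 / (0.0657 + 0.1189) ≈ 5.41712, so M₁ = 5.41712 × 9.4 ≈ 50.9209 billion.
After the change m₂ = 1 / (0.0657 + 0.1389) ≈ 4.88759, so M₂ = 4.88759 × 9.4 ≈ 45.9433 billion.
ΔM = M₂ − M₁ = 45.9433 − 50.9209 = -4.9776 billion.

-4.978 billion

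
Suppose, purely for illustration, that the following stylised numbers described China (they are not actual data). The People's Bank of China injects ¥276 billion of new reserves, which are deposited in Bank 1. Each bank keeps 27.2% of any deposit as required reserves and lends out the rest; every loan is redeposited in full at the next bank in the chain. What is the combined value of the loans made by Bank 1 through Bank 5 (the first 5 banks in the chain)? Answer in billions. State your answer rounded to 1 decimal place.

¥587.7 billion

Bank i lends (1 − rr)^i of the original deposit: Bank 1 lends 276·0.7280 = 200.9280, Bank 2 lends 276·0.7280² ≈ 146.2756, and so on.
Summing a geometric series: total = 276·[0.7280·(1 − 0.7280^5) / (1 − 0.7280)] ≈ 587.6532 billion.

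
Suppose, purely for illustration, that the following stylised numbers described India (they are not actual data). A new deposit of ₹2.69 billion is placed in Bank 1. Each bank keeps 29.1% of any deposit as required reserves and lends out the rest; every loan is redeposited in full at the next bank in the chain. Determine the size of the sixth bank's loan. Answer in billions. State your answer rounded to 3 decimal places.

₹0.342 billion

Each bank lends a fraction (1 − rr) = 0.7090 of the deposit it receives, so Bank 6 receives 2.69·0.7090^5 and lends 2.69·0.7090^6 ≈ 0.3417 billion.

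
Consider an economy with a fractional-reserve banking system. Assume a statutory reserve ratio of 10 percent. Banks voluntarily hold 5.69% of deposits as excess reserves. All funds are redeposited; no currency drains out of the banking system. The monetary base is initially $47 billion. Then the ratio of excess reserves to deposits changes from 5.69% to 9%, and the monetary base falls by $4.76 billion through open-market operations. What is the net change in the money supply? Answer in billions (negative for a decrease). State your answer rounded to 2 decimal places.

Before: m₁ = 1 / (0.1 + 0.0569) ≈ 6.37349, MB₁ = 47, so M₁ = 6.37349 × 47 ≈ 299.554 billion.
After: m₂ = 1 / (0.1 + 0.09) ≈ 5.26316, MB₂ = 47 − 4.76 = 42.24, so M₂ = 5.26316 × 42.24 ≈ 222.3159 billion.
ΔM = M₂ − M₁ = 222.3159 − 299.554 = -77.2381 billion.

-77.24 billion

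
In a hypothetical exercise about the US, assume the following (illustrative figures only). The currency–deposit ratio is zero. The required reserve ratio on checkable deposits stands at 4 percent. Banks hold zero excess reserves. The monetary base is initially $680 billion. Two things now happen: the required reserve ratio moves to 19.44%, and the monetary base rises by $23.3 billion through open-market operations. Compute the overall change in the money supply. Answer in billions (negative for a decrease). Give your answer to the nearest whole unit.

Before: m₁ = 1 / (0.04) = 25, MB₁ = 680, so M₁ = 25 × 680 = 17000 billion.
After: m₂ = 1 / (0.1944) ≈ 5.1440, MB₂ = 680 + 23.3 = 703.3, so M₂ = 5.1440 × 703.3 = 3617.7752 billion.
ΔM = M₂ − M₁ = 3617.7752 − 17000 = -13382.2248 billion.

-13382 billion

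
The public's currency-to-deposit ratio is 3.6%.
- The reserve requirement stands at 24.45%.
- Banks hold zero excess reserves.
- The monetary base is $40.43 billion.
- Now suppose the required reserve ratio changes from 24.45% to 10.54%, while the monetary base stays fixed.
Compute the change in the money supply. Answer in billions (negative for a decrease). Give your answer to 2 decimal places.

$146.90 billion

Initially m₁ = (1 + 0.036) / (0.2445 + 0.036) ≈ 3.69340, so M₁ = 3.69340 × 40.43 ≈ 149.3242 billion.
After the change m₂ = (1 + 0.036) / (0.1054 + 0.036) ≈ 7.32673, so M₂ = 7.32673 × 40.43 ≈ 296.2197 billion.
ΔM = M₂ − M₁ = 296.2197 − 149.3242 = 146.8955 billion.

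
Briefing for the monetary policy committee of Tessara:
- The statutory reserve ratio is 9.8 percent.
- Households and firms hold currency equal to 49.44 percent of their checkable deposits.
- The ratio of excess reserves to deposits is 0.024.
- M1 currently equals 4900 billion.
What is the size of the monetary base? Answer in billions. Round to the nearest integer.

2021 billion

The money multiplier is m = (1 + c) / (rr + e + c) = (1 + 0.4944) / (0.098 + 0.024 + 0.4944) ≈ 2.42440.
MB = M / m = 4900 / 2.42440 ≈ 2021.1186 billion.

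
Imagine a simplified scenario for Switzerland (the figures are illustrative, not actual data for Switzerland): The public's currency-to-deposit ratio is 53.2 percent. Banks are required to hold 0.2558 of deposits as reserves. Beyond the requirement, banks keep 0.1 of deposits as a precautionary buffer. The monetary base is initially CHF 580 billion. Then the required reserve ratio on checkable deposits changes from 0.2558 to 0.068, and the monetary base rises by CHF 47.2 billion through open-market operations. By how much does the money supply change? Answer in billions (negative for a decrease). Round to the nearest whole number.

Before: m₁ = (1 + 0.532) / (0.2558 + 0.1 + 0.532) ≈ 1.7256, MB₁ = 580, so M₁ = 1.7256 × 580 = 1000.848 billion.
After: m₂ = (1 + 0.532) / (0.068 + 0.1 + 0.532) ≈ 2.1886, MB₂ = 580 + 47.2 = 627.2, so M₂ = 2.1886 × 627.2 ≈ 1372.6899 billion.
ΔM = M₂ − M₁ = 1372.6899 − 1000.848 = 371.8419 billion.

CHF 372 billion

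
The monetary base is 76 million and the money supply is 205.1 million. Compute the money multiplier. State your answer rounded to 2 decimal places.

The money multiplier is m = M / MB = 205.1 / 76 ≈ 2.69868.

2.70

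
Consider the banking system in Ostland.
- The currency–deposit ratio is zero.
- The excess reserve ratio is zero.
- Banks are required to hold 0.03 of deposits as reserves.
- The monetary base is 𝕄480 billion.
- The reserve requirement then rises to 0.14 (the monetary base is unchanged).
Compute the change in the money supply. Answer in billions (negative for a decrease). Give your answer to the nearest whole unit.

Initially m₁ = 1 / (0.03) ≈ 33.3333, so M₁ = 33.3333 × 480 = 15999.984 billion.
After the change m₂ = 1 / (0.14) ≈ 7.1429, so M₂ = 7.1429 × 480 = 3428.592 billion.
ΔM = M₂ − M₁ = 3428.592 − 15999.984 = -12571.392 billion.

-12571 billion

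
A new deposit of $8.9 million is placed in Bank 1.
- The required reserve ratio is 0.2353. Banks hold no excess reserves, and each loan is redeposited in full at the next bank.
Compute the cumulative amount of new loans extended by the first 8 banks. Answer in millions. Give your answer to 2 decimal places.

Bank i lends (1 − rr)^i of the original deposit: Bank 1 lends 8.9·0.7647 ≈ 6.8058, Bank 2 lends 8.9·0.7647² ≈ 5.2044, and so on.
Summing a geometric series: total = 8.9·[0.7647·(1 − 0.7647^8) / (1 − 0.7647)] ≈ 25.5419 million.

$25.54 million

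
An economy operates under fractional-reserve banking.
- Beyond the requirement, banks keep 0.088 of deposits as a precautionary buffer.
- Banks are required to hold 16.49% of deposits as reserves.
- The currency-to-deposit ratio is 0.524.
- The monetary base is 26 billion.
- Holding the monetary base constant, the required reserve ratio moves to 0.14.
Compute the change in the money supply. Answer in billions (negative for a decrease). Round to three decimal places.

1.689 billion

Initially m₁ = (1 + 0.524) / (0.1649 + 0.088 + 0.524) ≈ 1.961642, so M₁ = 1.961642 × 26 ≈ 51.0027 billion.
After the change m₂ = (1 + 0.524) / (0.14 + 0.088 + 0.524) ≈ 2.026596, so M₂ = 2.026596 × 26 ≈ 52.6915 billion.
ΔM = M₂ − M₁ = 52.6915 − 51.0027 = 1.6888 billion.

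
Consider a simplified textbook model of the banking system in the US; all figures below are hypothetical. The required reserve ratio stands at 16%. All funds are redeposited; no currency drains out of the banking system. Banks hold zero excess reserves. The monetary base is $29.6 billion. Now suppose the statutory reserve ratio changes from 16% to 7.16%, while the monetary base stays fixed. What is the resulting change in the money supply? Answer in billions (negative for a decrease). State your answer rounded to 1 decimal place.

Initially m₁ = 1 / (0.16) = 6.25, so M₁ = 6.25 × 29.6 = 185 billion.
After the change m₂ = 1 / (0.0716) ≈ 13.9665, so M₂ = 13.9665 × 29.6 = 413.4084 billion.
ΔM = M₂ − M₁ = 413.4084 − 185 = 228.4084 billion.

$228.4 billion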